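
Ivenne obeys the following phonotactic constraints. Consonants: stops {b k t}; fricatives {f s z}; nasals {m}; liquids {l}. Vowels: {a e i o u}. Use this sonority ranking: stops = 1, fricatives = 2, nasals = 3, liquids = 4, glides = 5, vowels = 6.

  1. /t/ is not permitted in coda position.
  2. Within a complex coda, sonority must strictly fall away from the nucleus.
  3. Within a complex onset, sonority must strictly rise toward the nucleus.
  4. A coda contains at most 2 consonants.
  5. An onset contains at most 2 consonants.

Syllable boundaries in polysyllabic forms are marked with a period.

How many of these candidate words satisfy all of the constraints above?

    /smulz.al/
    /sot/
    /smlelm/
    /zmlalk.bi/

/smulz.al/ — σ1 onset /sm/ (2→3 rises), coda /lz/ (4→2 falls) ok; σ2 onset /∅/, coda /l/ ok → permitted
/sot/ — violates constraint 1: syllable 1 coda contains /t/ → not permitted
/smlelm/ — violates constraint 5: syllable 1 onset /sml/ has 3 consonants (> 2) → not permitted
/zmlalk.bi/ — violates constraint 5: syllable 1 onset /zml/ has 3 consonants (> 2) → not permitted
Permitted: /smulz.al/ → 1.

1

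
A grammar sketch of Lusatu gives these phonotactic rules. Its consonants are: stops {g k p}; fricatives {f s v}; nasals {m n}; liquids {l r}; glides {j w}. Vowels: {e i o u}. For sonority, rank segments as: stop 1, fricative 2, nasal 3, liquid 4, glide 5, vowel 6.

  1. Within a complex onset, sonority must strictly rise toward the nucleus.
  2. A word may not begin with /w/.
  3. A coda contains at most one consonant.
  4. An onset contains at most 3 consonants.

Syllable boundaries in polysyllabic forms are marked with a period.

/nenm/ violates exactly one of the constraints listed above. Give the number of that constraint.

3

/nenm/: syllable 1 coda /nm/ has 2 consonants (> 1).
This is a violation of constraint 3: "A coda contains at most one consonant."
The remaining constraints (1, 2, 4) are satisfied.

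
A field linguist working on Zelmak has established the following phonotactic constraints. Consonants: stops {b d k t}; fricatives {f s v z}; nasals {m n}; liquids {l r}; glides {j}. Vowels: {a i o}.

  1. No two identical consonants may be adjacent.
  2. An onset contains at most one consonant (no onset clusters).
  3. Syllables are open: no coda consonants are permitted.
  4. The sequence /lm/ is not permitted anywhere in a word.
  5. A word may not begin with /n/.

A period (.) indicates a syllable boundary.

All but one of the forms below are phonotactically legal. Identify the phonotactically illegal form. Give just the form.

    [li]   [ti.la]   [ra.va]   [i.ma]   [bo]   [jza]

[li] — σ1 onset /l/, coda /∅/ ok → phonotactically legal
[ti.la] — σ1 onset /t/, coda /∅/ ok; σ2 onset /l/, coda /∅/ ok → phonotactically legal
[ra.va] — σ1 onset /r/, coda /∅/ ok; σ2 onset /v/, coda /∅/ ok → phonotactically legal
[i.ma] — σ1 onset /∅/, coda /∅/ ok; σ2 onset /m/, coda /∅/ ok → phonotactically legal
[bo] — σ1 onset /b/, coda /∅/ ok → phonotactically legal
[jza] — violates constraint 2: syllable 1 onset /jz/ has 2 consonants (> 1) → phonotactically illegal

[jza]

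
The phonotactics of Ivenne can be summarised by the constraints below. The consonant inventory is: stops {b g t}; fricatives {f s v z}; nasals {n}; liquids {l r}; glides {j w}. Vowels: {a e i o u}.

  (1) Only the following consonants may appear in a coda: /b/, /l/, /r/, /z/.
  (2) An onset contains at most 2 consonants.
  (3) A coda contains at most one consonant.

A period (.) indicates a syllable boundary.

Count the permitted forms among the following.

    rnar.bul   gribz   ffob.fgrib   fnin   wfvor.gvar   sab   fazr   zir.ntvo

rnar.bul — σ1 onset /rn/ (2C), coda /r/ ok; σ2 onset /b/, coda /l/ ok → permitted
gribz — violates constraint 3: syllable 1 coda /bz/ has 2 consonants (> 1) → not permitted
ffob.fgrib — violates constraint 2: syllable 2 onset /fgr/ has 3 consonants (> 2) → not permitted
fnin — violates constraint 1: syllable 1 coda contains /n/, which is not a licensed coda consonant → not permitted
wfvor.gvar — violates constraint 2: syllable 1 onset /wfv/ has 3 consonants (> 2) → not permitted
sab — σ1 onset /s/, coda /b/ ok → permitted
fazr — violates constraint 3: syllable 1 coda /zr/ has 2 consonants (> 1) → not permitted
zir.ntvo — violates constraint 2: syllable 2 onset /ntv/ has 3 consonants (> 2) → not permitted
Permitted: rnar.bul, sab → 2.

2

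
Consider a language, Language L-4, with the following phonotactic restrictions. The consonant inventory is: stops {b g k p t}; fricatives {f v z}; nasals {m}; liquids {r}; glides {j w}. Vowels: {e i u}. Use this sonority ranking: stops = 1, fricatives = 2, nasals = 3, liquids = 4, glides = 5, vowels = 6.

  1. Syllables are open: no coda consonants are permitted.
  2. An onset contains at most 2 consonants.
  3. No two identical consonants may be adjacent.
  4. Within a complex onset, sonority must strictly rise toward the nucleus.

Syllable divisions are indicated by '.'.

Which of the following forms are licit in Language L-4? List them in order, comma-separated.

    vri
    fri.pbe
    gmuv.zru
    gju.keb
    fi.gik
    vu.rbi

vri

vri — σ1 onset /vr/ (2→4 rises), coda /∅/ ok → licit
fri.pbe — violates constraint 4: syllable 2 onset /pb/: /p/ (stop, 1) → /b/ (stop, 1) does not rise → illicit
gmuv.zru — violates constraint 1: syllable 1 coda /v/ has 1 consonant (> 0) → illicit
gju.keb — violates constraint 1: syllable 2 coda /b/ has 1 consonant (> 0) → illicit
fi.gik — violates constraint 1: syllable 2 coda /k/ has 1 consonant (> 0) → illicit
vu.rbi — violates constraint 4: syllable 2 onset /rb/: /r/ (liquid, 4) → /b/ (stop, 1) does not rise → illicit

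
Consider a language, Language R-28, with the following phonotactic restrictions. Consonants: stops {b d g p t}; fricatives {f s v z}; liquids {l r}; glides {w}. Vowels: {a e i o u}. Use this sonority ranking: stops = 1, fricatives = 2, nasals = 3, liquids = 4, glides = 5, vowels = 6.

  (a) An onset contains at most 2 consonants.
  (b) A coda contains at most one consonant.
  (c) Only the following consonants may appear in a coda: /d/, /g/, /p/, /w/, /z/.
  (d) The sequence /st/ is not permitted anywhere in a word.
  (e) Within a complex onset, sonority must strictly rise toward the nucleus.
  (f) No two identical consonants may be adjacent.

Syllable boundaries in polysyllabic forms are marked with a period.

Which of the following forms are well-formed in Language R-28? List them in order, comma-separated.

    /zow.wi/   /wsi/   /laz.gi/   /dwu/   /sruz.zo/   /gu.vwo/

/zow.wi/ — violates constraint (f): adjacent identical consonants /ww/ → ill-formed
/wsi/ — violates constraint (e): syllable 1 onset /ws/: /w/ (glide, 5) → /s/ (fricative, 2) does not rise → ill-formed
/laz.gi/ — σ1 onset /l/, coda /z/ ok; σ2 onset /g/, coda /∅/ ok → well-formed
/dwu/ — σ1 onset /dw/ (1→5 rises), coda /∅/ ok → well-formed
/sruz.zo/ — violates constraint (f): adjacent identical consonants /zz/ → ill-formed
/gu.vwo/ — σ1 onset /g/, coda /∅/ ok; σ2 onset /vw/ (2→5 rises), coda /∅/ ok → well-formed

/laz.gi/, /dwu/, /gu.vwo/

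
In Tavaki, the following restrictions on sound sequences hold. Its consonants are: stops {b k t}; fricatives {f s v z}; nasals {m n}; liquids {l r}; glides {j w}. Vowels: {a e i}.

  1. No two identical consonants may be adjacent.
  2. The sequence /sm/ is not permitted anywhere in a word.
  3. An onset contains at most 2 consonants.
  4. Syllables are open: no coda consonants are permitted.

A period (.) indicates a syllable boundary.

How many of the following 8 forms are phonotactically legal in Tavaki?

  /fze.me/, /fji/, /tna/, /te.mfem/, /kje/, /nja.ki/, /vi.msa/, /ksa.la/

/fze.me/ — σ1 onset /fz/ (2C), coda /∅/ ok; σ2 onset /m/, coda /∅/ ok → phonotactically legal
/fji/ — σ1 onset /fj/ (2C), coda /∅/ ok → phonotactically legal
/tna/ — σ1 onset /tn/ (2C), coda /∅/ ok → phonotactically legal
/te.mfem/ — violates constraint 4: syllable 2 coda /m/ has 1 consonant (> 0) → phonotactically illegal
/kje/ — σ1 onset /kj/ (2C), coda /∅/ ok → phonotactically legal
/nja.ki/ — σ1 onset /nj/ (2C), coda /∅/ ok; σ2 onset /k/, coda /∅/ ok → phonotactically legal
/vi.msa/ — σ1 onset /v/, coda /∅/ ok; σ2 onset /ms/ (2C), coda /∅/ ok → phonotactically legal
/ksa.la/ — σ1 onset /ks/ (2C), coda /∅/ ok; σ2 onset /l/, coda /∅/ ok → phonotactically legal
Phonotactically legal: /fze.me/, /fji/, /tna/, /kje/, /nja.ki/, /vi.msa/, /ksa.la/ → 7.

7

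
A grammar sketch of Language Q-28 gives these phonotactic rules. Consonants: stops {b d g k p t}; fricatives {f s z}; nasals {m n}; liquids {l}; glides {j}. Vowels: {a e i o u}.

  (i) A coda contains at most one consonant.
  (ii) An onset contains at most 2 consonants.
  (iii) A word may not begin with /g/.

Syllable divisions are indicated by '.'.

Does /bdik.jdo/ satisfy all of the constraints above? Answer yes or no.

/bdik.jdo/ — σ1 onset /bd/ (2C), coda /k/ ok; σ2 onset /jd/ (2C), coda /∅/ ok → licit

yes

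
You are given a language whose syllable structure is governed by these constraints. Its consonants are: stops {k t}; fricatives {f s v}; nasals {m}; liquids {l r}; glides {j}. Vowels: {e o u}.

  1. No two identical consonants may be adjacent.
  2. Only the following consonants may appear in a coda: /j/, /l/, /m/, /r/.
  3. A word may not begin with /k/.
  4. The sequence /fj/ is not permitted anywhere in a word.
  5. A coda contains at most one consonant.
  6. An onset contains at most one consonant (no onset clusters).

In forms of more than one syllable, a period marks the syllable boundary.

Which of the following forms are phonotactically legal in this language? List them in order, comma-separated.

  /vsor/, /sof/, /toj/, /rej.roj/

/vsor/ — violates constraint 6: syllable 1 onset /vs/ has 2 consonants (> 1) → phonotactically illegal
/sof/ — violates constraint 2: syllable 1 coda contains /f/, which is not a licensed coda consonant → phonotactically illegal
/toj/ — σ1 onset /t/, coda /j/ ok → phonotactically legal
/rej.roj/ — σ1 onset /r/, coda /j/ ok; σ2 onset /r/, coda /j/ ok → phonotactically legal

/toj/, /rej.roj/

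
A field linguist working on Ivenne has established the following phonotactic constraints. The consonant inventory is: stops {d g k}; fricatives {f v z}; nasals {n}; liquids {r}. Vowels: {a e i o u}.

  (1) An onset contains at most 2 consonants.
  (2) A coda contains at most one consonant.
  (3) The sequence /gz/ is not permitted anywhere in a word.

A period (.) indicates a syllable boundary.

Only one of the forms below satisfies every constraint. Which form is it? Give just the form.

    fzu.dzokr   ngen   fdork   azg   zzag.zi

fzu.dzokr — violates constraint 2: syllable 2 coda /kr/ has 2 consonants (> 1) → not permitted
ngen — σ1 onset /ng/ (2C), coda /n/ ok → permitted
fdork — violates constraint 2: syllable 1 coda /rk/ has 2 consonants (> 1) → not permitted
azg — violates constraint 2: syllable 1 coda /zg/ has 2 consonants (> 1) → not permitted
zzag.zi — violates constraint 3: contains banned sequence /gz/ → not permitted

ngen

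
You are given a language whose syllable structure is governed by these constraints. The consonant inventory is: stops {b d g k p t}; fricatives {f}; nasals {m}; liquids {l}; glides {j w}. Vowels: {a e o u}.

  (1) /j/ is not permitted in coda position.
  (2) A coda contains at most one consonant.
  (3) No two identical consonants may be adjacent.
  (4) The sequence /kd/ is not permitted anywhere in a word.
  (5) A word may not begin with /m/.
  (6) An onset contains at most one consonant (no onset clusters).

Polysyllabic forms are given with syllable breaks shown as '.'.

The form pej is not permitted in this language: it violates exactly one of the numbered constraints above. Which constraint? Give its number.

pej: syllable 1 coda contains /j/.
This is a violation of constraint 1: "/j/ is not permitted in coda position."
The remaining constraints (2, 3, 4, 5, 6) are satisfied.

1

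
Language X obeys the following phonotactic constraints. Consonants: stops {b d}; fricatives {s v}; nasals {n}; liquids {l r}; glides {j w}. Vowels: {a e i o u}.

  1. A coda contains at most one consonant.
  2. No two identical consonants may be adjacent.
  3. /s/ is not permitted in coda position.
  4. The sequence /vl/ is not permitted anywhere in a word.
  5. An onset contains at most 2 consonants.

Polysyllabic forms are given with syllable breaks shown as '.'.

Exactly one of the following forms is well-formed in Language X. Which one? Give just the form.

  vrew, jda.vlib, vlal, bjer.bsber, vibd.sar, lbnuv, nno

vrew

vrew — σ1 onset /vr/ (2C), coda /w/ ok → well-formed
jda.vlib — violates constraint 4: contains banned sequence /vl/ → ill-formed
vlal — violates constraint 4: contains banned sequence /vl/ → ill-formed
bjer.bsber — violates constraint 5: syllable 2 onset /bsb/ has 3 consonants (> 2) → ill-formed
vibd.sar — violates constraint 1: syllable 1 coda /bd/ has 2 consonants (> 1) → ill-formed
lbnuv — violates constraint 5: syllable 1 onset /lbn/ has 3 consonants (> 2) → ill-formed
nno — violates constraint 2: adjacent identical consonants /nn/ → ill-formed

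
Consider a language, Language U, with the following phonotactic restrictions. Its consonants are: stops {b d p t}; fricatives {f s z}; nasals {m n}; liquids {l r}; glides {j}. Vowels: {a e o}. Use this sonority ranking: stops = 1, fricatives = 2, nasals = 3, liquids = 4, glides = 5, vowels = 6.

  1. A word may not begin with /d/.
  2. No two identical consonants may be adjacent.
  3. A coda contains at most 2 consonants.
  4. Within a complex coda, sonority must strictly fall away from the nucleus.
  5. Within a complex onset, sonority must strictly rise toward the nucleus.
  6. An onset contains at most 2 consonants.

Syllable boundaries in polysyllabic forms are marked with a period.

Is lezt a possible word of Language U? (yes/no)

yes

lezt — σ1 onset /l/, coda /zt/ (2→1 falls) ok → permitted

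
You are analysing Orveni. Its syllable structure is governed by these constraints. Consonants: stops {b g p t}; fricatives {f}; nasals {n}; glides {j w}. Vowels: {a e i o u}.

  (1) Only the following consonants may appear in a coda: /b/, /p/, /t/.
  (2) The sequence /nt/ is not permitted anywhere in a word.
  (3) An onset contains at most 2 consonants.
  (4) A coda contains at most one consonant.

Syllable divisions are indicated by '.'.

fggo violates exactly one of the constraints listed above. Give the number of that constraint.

3

fggo: syllable 1 onset /fgg/ has 3 consonants (> 2).
This is a violation of constraint 3: "An onset contains at most 2 consonants."
The remaining constraints (1, 2, 4) are satisfied.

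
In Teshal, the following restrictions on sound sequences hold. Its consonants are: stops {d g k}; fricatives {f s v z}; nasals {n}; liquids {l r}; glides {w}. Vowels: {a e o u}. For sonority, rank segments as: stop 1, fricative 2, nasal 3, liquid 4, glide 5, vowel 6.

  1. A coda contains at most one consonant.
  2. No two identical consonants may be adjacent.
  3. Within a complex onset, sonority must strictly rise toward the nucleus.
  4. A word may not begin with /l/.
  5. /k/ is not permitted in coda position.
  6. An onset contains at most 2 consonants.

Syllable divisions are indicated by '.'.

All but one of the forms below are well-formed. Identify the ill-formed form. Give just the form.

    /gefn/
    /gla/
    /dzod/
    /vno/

/gefn/ — violates constraint 1: syllable 1 coda /fn/ has 2 consonants (> 1) → ill-formed
/gla/ — σ1 onset /gl/ (1→4 rises), coda /∅/ ok → well-formed
/dzod/ — σ1 onset /dz/ (1→2 rises), coda /d/ ok → well-formed
/vno/ — σ1 onset /vn/ (2→3 rises), coda /∅/ ok → well-formed

/gefn/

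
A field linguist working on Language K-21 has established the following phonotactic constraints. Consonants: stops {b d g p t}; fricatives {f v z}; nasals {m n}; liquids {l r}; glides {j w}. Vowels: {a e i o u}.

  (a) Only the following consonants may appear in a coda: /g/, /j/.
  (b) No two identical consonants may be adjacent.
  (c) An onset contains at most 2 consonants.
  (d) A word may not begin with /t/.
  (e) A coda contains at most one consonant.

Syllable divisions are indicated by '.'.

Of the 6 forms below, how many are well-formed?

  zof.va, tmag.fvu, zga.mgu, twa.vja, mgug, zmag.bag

zof.va — violates constraint (a): syllable 1 coda contains /f/, which is not a licensed coda consonant → ill-formed
tmag.fvu — violates constraint (d): word begins with /t/ → ill-formed
zga.mgu — σ1 onset /zg/ (2C), coda /∅/ ok; σ2 onset /mg/ (2C), coda /∅/ ok → well-formed
twa.vja — violates constraint (d): word begins with /t/ → ill-formed
mgug — σ1 onset /mg/ (2C), coda /g/ ok → well-formed
zmag.bag — σ1 onset /zm/ (2C), coda /g/ ok; σ2 onset /b/, coda /g/ ok → well-formed
Well-formed: zga.mgu, mgug, zmag.bag → 3.

3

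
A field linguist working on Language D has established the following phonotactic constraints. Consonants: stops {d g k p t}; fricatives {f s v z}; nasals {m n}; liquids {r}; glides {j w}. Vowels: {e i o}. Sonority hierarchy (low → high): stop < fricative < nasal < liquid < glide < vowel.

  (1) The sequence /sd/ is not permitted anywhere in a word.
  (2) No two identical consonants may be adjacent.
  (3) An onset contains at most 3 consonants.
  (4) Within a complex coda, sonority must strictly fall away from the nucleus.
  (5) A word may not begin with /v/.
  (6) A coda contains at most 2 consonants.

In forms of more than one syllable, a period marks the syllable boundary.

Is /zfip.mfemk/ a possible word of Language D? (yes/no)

yes

/zfip.mfemk/ — σ1 onset /zf/ (2C), coda /p/ ok; σ2 onset /mf/ (2C), coda /mk/ (3→1 falls) ok → permitted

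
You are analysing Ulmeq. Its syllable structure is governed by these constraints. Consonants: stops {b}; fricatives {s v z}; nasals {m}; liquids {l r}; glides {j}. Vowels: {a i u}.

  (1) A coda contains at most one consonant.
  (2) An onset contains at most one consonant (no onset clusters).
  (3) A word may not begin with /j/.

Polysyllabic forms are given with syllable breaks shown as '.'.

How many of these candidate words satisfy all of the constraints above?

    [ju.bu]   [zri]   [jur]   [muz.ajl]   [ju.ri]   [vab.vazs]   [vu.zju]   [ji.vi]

[ju.bu] — violates constraint 3: word begins with /j/ → not permitted
[zri] — violates constraint 2: syllable 1 onset /zr/ has 2 consonants (> 1) → not permitted
[jur] — violates constraint 3: word begins with /j/ → not permitted
[muz.ajl] — violates constraint 1: syllable 2 coda /jl/ has 2 consonants (> 1) → not permitted
[ju.ri] — violates constraint 3: word begins with /j/ → not permitted
[vab.vazs] — violates constraint 1: syllable 2 coda /zs/ has 2 consonants (> 1) → not permitted
[vu.zju] — violates constraint 2: syllable 2 onset /zj/ has 2 consonants (> 1) → not permitted
[ji.vi] — violates constraint 3: word begins with /j/ → not permitted
No form is permitted → 0.

0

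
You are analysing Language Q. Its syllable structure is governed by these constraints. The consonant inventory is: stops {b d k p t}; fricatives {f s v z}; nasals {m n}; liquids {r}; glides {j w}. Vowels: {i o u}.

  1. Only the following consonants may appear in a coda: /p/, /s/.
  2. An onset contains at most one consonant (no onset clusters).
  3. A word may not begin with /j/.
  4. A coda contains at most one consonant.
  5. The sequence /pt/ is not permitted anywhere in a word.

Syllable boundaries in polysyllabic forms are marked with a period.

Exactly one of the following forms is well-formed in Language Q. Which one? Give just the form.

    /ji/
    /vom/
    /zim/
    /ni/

/ni/

/ji/ — violates constraint 3: word begins with /j/ → ill-formed
/vom/ — violates constraint 1: syllable 1 coda contains /m/, which is not a licensed coda consonant → ill-formed
/zim/ — violates constraint 1: syllable 1 coda contains /m/, which is not a licensed coda consonant → ill-formed
/ni/ — σ1 onset /n/, coda /∅/ ok → well-formed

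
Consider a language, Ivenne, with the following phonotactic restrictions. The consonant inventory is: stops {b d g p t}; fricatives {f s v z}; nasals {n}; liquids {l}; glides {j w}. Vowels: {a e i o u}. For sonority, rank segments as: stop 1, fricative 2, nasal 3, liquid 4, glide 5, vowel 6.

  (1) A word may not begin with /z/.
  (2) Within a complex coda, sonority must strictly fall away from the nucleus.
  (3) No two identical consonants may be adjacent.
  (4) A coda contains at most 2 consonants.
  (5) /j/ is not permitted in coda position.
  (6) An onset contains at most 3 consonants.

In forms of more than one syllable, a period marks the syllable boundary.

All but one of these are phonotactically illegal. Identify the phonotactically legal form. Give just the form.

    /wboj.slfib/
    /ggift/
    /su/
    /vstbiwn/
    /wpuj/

/wboj.slfib/ — violates constraint 5: syllable 1 coda contains /j/ → phonotactically illegal
/ggift/ — violates constraint 3: adjacent identical consonants /gg/ → phonotactically illegal
/su/ — σ1 onset /s/, coda /∅/ ok → phonotactically legal
/vstbiwn/ — violates constraint 6: syllable 1 onset /vstb/ has 4 consonants (> 3) → phonotactically illegal
/wpuj/ — violates constraint 5: syllable 1 coda contains /j/ → phonotactically illegal

/su/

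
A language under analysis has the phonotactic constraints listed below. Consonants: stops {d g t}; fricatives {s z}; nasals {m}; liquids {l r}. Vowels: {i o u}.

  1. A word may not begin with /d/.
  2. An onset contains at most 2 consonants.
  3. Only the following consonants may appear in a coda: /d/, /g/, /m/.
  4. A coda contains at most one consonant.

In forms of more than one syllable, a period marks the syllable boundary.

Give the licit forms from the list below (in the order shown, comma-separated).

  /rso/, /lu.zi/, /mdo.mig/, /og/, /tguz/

/rso/ — σ1 onset /rs/ (2C), coda /∅/ ok → licit
/lu.zi/ — σ1 onset /l/, coda /∅/ ok; σ2 onset /z/, coda /∅/ ok → licit
/mdo.mig/ — σ1 onset /md/ (2C), coda /∅/ ok; σ2 onset /m/, coda /g/ ok → licit
/og/ — σ1 onset /∅/, coda /g/ ok → licit
/tguz/ — violates constraint 3: syllable 1 coda contains /z/, which is not a licensed coda consonant → illicit

/rso/, /lu.zi/, /mdo.mig/, /og/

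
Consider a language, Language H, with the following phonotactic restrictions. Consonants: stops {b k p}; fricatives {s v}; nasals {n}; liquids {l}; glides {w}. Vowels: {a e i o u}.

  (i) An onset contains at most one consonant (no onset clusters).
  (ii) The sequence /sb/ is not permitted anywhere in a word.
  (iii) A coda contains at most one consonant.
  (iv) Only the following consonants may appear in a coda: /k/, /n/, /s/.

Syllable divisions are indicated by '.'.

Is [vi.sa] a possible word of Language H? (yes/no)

[vi.sa] — σ1 onset /v/, coda /∅/ ok; σ2 onset /s/, coda /∅/ ok → licit

yes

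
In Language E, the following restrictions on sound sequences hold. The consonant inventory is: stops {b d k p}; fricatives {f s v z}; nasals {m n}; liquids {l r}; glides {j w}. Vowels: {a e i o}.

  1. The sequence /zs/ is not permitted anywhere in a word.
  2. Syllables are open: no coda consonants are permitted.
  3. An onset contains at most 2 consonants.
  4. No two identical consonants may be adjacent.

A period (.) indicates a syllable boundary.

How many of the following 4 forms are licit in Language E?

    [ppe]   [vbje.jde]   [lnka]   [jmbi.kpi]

[ppe] — violates constraint 4: adjacent identical consonants /pp/ → illicit
[vbje.jde] — violates constraint 3: syllable 1 onset /vbj/ has 3 consonants (> 2) → illicit
[lnka] — violates constraint 3: syllable 1 onset /lnk/ has 3 consonants (> 2) → illicit
[jmbi.kpi] — violates constraint 3: syllable 1 onset /jmb/ has 3 consonants (> 2) → illicit
No form is licit → 0.

0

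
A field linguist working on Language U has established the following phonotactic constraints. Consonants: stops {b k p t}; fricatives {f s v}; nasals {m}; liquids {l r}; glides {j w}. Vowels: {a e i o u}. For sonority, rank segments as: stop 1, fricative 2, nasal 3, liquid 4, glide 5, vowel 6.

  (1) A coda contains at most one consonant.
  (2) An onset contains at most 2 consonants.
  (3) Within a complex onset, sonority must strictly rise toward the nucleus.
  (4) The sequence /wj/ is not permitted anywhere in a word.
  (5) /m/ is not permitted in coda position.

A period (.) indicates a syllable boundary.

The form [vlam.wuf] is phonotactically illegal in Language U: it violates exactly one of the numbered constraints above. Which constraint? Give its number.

5

[vlam.wuf]: syllable 1 coda contains /m/.
This is a violation of constraint 5: "/m/ is not permitted in coda position."
The remaining constraints (1, 2, 3, 4) are satisfied.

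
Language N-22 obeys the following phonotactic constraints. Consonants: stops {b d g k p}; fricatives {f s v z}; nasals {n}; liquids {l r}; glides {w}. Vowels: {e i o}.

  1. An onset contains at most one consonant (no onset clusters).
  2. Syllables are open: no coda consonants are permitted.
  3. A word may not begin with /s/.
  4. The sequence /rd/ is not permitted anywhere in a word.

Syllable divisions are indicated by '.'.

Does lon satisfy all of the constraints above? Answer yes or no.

no

lon — violates constraint 2: syllable 1 coda /n/ has 1 consonant (> 0) → not permitted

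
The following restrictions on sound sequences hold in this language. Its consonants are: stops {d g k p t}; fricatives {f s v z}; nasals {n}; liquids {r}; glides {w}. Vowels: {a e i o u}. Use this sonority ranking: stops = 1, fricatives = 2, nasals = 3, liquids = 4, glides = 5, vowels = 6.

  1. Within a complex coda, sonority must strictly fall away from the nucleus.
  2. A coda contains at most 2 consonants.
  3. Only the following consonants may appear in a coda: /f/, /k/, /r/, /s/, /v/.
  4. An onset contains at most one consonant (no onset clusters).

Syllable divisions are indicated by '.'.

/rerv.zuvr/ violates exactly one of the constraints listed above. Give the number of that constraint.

1

/rerv.zuvr/: syllable 2 coda /vr/: /v/ (fricative, 2) → /r/ (liquid, 4) does not fall.
This is a violation of constraint 1: "Within a complex coda, sonority must strictly fall away from the nucleus."
The remaining constraints (2, 3, 4) are satisfied.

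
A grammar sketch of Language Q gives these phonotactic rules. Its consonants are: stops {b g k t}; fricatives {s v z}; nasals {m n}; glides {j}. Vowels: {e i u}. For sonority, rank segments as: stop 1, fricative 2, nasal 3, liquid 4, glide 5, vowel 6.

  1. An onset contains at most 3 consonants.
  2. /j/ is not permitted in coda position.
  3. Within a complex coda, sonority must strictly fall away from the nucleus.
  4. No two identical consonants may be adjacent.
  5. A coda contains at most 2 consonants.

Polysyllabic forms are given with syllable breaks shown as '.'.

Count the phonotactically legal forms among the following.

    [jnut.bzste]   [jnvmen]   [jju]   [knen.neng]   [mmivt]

[jnut.bzste] — violates constraint 1: syllable 2 onset /bzst/ has 4 consonants (> 3) → phonotactically illegal
[jnvmen] — violates constraint 1: syllable 1 onset /jnvm/ has 4 consonants (> 3) → phonotactically illegal
[jju] — violates constraint 4: adjacent identical consonants /jj/ → phonotactically illegal
[knen.neng] — violates constraint 4: adjacent identical consonants /nn/ → phonotactically illegal
[mmivt] — violates constraint 4: adjacent identical consonants /mm/ → phonotactically illegal
No form is phonotactically legal → 0.

0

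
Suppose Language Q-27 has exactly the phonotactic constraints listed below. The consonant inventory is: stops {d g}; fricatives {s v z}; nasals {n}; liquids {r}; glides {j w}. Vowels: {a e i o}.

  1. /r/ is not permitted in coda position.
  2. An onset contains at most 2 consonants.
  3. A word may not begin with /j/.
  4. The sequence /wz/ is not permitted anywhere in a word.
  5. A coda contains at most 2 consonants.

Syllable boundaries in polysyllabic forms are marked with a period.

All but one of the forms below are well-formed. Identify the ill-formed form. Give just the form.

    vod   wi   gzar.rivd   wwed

vod — σ1 onset /v/, coda /d/ ok → well-formed
wi — σ1 onset /w/, coda /∅/ ok → well-formed
gzar.rivd — violates constraint 1: syllable 1 coda contains /r/ → ill-formed
wwed — σ1 onset /ww/ (2C), coda /d/ ok → well-formed

gzar.rivd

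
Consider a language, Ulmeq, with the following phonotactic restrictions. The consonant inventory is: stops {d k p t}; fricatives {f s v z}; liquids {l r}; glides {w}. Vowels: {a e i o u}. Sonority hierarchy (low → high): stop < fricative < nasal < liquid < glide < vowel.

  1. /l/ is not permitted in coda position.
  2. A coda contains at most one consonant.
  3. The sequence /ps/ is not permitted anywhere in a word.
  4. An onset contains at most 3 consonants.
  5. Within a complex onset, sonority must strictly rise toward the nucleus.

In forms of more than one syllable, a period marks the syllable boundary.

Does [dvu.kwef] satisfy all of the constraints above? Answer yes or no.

yes

[dvu.kwef] — σ1 onset /dv/ (1→2 rises), coda /∅/ ok; σ2 onset /kw/ (1→5 rises), coda /f/ ok → permitted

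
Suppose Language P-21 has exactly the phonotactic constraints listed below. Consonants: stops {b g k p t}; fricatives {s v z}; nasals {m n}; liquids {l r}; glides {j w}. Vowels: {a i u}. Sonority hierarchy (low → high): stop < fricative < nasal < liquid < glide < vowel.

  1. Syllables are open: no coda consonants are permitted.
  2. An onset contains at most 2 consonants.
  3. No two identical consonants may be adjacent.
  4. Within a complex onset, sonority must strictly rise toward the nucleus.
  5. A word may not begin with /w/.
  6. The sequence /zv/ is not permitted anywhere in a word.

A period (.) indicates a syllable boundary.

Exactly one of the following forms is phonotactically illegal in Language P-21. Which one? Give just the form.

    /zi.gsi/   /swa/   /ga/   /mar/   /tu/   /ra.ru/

/zi.gsi/ — σ1 onset /z/, coda /∅/ ok; σ2 onset /gs/ (1→2 rises), coda /∅/ ok → phonotactically legal
/swa/ — σ1 onset /sw/ (2→5 rises), coda /∅/ ok → phonotactically legal
/ga/ — σ1 onset /g/, coda /∅/ ok → phonotactically legal
/mar/ — violates constraint 1: syllable 1 coda /r/ has 1 consonant (> 0) → phonotactically illegal
/tu/ — σ1 onset /t/, coda /∅/ ok → phonotactically legal
/ra.ru/ — σ1 onset /r/, coda /∅/ ok; σ2 onset /r/, coda /∅/ ok → phonotactically legal

/mar/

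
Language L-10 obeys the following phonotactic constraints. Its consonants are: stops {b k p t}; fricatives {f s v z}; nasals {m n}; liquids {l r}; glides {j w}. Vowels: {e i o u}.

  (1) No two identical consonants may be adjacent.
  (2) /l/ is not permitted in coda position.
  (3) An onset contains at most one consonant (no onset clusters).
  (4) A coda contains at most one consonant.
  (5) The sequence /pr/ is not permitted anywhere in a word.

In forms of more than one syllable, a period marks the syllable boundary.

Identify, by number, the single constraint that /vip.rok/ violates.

/vip.rok/: contains banned sequence /pr/.
This is a violation of constraint 5: "The sequence /pr/ is not permitted anywhere in a word."
The remaining constraints (1, 2, 3, 4) are satisfied.

5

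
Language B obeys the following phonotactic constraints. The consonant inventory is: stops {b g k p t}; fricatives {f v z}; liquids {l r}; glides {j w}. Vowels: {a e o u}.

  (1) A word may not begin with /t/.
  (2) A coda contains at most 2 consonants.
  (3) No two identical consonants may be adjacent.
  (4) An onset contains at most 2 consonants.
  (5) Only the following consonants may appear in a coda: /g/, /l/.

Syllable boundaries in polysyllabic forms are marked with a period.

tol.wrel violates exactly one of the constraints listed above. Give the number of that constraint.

1

tol.wrel: word begins with /t/.
This is a violation of constraint 1: "A word may not begin with /t/."
The remaining constraints (2, 3, 4, 5) are satisfied.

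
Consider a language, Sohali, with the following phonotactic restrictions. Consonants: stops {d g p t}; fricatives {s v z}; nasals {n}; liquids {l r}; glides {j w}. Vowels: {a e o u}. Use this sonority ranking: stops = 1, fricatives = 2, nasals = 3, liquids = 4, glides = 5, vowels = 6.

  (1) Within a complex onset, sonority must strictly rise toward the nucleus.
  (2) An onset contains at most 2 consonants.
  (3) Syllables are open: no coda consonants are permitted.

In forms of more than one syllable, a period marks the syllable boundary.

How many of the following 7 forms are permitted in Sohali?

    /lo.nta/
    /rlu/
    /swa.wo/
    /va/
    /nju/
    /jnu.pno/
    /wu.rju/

4

/lo.nta/ — violates constraint 1: syllable 2 onset /nt/: /n/ (nasal, 3) → /t/ (stop, 1) does not rise → not permitted
/rlu/ — violates constraint 1: syllable 1 onset /rl/: /r/ (liquid, 4) → /l/ (liquid, 4) does not rise → not permitted
/swa.wo/ — σ1 onset /sw/ (2→5 rises), coda /∅/ ok; σ2 onset /w/, coda /∅/ ok → permitted
/va/ — σ1 onset /v/, coda /∅/ ok → permitted
/nju/ — σ1 onset /nj/ (3→5 rises), coda /∅/ ok → permitted
/jnu.pno/ — violates constraint 1: syllable 1 onset /jn/: /j/ (glide, 5) → /n/ (nasal, 3) does not rise → not permitted
/wu.rju/ — σ1 onset /w/, coda /∅/ ok; σ2 onset /rj/ (4→5 rises), coda /∅/ ok → permitted
Permitted: /swa.wo/, /va/, /nju/, /wu.rju/ → 4.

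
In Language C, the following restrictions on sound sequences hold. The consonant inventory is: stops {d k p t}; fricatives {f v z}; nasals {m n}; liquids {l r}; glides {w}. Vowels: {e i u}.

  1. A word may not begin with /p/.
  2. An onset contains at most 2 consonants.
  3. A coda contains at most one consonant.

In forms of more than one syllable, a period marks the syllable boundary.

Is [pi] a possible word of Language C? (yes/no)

[pi] — violates constraint 1: word begins with /p/ → phonotactically illegal

no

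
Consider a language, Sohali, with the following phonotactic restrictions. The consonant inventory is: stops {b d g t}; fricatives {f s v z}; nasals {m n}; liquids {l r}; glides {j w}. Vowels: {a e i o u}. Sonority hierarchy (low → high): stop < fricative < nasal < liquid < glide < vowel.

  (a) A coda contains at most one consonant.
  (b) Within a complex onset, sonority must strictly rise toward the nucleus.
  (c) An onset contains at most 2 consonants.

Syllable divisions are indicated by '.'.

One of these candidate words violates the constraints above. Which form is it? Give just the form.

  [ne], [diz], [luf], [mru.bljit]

[mru.bljit]

[ne] — σ1 onset /n/, coda /∅/ ok → licit
[diz] — σ1 onset /d/, coda /z/ ok → licit
[luf] — σ1 onset /l/, coda /f/ ok → licit
[mru.bljit] — violates constraint (c): syllable 2 onset /blj/ has 3 consonants (> 2) → illicit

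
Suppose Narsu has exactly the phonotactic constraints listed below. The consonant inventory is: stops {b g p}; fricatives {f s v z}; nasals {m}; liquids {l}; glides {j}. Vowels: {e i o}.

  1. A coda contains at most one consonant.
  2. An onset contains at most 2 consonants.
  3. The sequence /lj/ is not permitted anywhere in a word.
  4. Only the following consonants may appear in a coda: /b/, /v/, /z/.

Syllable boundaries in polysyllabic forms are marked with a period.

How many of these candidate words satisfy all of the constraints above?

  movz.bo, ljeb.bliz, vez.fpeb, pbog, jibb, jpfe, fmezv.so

1

movz.bo — violates constraint 1: syllable 1 coda /vz/ has 2 consonants (> 1) → not permitted
ljeb.bliz — violates constraint 3: contains banned sequence /lj/ → not permitted
vez.fpeb — σ1 onset /v/, coda /z/ ok; σ2 onset /fp/ (2C), coda /b/ ok → permitted
pbog — violates constraint 4: syllable 1 coda contains /g/, which is not a licensed coda consonant → not permitted
jibb — violates constraint 1: syllable 1 coda /bb/ has 2 consonants (> 1) → not permitted
jpfe — violates constraint 2: syllable 1 onset /jpf/ has 3 consonants (> 2) → not permitted
fmezv.so — violates constraint 1: syllable 1 coda /zv/ has 2 consonants (> 1) → not permitted
Permitted: vez.fpeb → 1.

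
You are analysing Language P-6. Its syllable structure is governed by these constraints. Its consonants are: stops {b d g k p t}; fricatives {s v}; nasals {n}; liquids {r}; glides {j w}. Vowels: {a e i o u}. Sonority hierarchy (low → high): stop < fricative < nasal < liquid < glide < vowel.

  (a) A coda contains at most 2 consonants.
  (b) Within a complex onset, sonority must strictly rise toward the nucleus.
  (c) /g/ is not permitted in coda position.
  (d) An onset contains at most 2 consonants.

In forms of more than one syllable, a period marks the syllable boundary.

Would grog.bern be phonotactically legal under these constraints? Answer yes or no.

grog.bern — violates constraint (c): syllable 1 coda contains /g/ → phonotactically illegal

no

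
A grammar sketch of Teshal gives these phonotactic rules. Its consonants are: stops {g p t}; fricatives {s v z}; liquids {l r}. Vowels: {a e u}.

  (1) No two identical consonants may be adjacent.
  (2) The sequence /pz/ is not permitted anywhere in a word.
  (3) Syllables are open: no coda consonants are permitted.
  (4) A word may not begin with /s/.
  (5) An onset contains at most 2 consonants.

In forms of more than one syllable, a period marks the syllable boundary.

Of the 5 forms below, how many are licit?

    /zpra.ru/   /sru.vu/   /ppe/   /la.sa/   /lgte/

1

/zpra.ru/ — violates constraint 5: syllable 1 onset /zpr/ has 3 consonants (> 2) → illicit
/sru.vu/ — violates constraint 4: word begins with /s/ → illicit
/ppe/ — violates constraint 1: adjacent identical consonants /pp/ → illicit
/la.sa/ — σ1 onset /l/, coda /∅/ ok; σ2 onset /s/, coda /∅/ ok → licit
/lgte/ — violates constraint 5: syllable 1 onset /lgt/ has 3 consonants (> 2) → illicit
Licit: /la.sa/ → 1.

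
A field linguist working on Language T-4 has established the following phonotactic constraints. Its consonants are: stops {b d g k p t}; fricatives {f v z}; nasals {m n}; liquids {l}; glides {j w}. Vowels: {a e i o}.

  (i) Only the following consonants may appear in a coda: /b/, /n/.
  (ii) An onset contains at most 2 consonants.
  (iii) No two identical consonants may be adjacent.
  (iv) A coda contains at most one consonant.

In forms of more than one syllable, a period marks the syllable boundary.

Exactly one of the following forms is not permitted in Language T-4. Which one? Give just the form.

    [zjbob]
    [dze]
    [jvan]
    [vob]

[zjbob] — violates constraint (ii): syllable 1 onset /zjb/ has 3 consonants (> 2) → not permitted
[dze] — σ1 onset /dz/ (2C), coda /∅/ ok → permitted
[jvan] — σ1 onset /jv/ (2C), coda /n/ ok → permitted
[vob] — σ1 onset /v/, coda /b/ ok → permitted

[zjbob]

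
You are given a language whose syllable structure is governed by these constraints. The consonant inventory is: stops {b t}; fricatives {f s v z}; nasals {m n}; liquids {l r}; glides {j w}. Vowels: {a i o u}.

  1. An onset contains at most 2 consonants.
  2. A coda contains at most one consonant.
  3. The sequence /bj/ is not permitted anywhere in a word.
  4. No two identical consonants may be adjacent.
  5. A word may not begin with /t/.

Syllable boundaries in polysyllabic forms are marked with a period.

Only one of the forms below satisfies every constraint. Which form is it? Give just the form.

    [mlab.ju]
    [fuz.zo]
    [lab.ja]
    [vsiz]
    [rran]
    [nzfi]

[mlab.ju] — violates constraint 3: contains banned sequence /bj/ → ill-formed
[fuz.zo] — violates constraint 4: adjacent identical consonants /zz/ → ill-formed
[lab.ja] — violates constraint 3: contains banned sequence /bj/ → ill-formed
[vsiz] — σ1 onset /vs/ (2C), coda /z/ ok → well-formed
[rran] — violates constraint 4: adjacent identical consonants /rr/ → ill-formed
[nzfi] — violates constraint 1: syllable 1 onset /nzf/ has 3 consonants (> 2) → ill-formed

[vsiz]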